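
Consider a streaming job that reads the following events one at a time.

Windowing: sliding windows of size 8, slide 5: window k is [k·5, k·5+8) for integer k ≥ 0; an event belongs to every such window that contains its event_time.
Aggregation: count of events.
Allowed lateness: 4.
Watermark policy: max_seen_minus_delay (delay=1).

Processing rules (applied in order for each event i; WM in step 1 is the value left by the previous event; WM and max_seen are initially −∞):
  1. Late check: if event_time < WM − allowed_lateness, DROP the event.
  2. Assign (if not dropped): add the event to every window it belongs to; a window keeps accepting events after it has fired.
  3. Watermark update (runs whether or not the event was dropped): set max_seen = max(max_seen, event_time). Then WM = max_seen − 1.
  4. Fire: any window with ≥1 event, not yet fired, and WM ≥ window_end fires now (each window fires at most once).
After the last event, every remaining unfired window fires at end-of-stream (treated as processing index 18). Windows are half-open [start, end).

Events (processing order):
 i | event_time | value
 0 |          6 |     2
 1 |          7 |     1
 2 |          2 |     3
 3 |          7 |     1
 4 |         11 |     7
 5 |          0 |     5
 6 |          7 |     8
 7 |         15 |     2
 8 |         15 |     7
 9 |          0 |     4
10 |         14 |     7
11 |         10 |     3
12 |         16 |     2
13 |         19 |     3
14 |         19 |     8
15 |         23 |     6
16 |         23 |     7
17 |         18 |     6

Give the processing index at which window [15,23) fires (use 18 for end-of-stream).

i=0 t=6 v=2: → [5,13),[0,8); WM=5
i=1 t=7 v=1: → [5,13),[0,8); WM=6
i=2 t=2 v=3: → [0,8); WM=6
i=3 t=7 v=1: → [5,13),[0,8); WM=6
i=4 t=11 v=7: → [10,18),[5,13); WM=10; [0,8) fires=4
i=5 t=0 v=5: DROP (t<10-4); WM=10
i=6 t=7 v=8: → [5,13),[0,8); WM=10
i=7 t=15 v=2: → [15,23),[10,18); WM=14; [5,13) fires=5
i=8 t=15 v=7: → [15,23),[10,18); WM=14
i=9 t=0 v=4: DROP (t<14-4); WM=14
i=10 t=14 v=7: → [10,18); WM=14
i=11 t=10 v=3: → [10,18),[5,13); WM=14
i=12 t=16 v=2: → [15,23),[10,18); WM=15
i=13 t=19 v=3: → [15,23); WM=18; [10,18) fires=6
i=14 t=19 v=8: → [15,23); WM=18
i=15 t=23 v=6: → [20,28); WM=22
i=16 t=23 v=7: → [20,28); WM=22
i=17 t=18 v=6: → [15,23); WM=22

18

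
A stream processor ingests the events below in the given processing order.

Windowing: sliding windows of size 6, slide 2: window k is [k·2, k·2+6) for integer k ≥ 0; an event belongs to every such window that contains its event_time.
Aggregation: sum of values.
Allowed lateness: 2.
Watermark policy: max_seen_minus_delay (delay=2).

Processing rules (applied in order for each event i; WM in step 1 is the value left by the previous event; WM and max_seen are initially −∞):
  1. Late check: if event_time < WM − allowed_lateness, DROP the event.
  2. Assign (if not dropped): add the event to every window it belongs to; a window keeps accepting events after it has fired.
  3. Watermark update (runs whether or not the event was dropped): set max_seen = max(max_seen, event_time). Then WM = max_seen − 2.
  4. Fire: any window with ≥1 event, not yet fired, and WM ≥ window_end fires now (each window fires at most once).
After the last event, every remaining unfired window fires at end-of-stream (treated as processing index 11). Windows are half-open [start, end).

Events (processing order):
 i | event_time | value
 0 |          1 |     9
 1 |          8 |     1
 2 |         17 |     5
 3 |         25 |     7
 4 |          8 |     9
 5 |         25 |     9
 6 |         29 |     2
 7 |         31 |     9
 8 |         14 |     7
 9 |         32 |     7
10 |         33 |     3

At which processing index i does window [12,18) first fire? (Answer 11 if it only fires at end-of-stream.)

3

i=0 t=1 v=9: → [0,6); WM=-1
i=1 t=8 v=1: → [8,14),[6,12),[4,10); WM=6; [0,6) fires=9
i=2 t=17 v=5: → [16,22),[14,20),[12,18); WM=15; [4,10) fires=1 [6,12) fires=1 [8,14) fires=1
i=3 t=25 v=7: → [24,30),[22,28),[20,26); WM=23; [12,18) fires=5 [14,20) fires=5 [16,22) fires=5
i=4 t=8 v=9: DROP (t<23-2); WM=23
i=5 t=25 v=9: → [24,30),[22,28),[20,26); WM=23
i=6 t=29 v=2: → [28,34),[26,32),[24,30); WM=27; [20,26) fires=16
i=7 t=31 v=9: → [30,36),[28,34),[26,32); WM=29; [22,28) fires=16
i=8 t=14 v=7: DROP (t<29-2); WM=29
i=9 t=32 v=7: → [32,38),[30,36),[28,34); WM=30; [24,30) fires=18
i=10 t=33 v=3: → [32,38),[30,36),[28,34); WM=31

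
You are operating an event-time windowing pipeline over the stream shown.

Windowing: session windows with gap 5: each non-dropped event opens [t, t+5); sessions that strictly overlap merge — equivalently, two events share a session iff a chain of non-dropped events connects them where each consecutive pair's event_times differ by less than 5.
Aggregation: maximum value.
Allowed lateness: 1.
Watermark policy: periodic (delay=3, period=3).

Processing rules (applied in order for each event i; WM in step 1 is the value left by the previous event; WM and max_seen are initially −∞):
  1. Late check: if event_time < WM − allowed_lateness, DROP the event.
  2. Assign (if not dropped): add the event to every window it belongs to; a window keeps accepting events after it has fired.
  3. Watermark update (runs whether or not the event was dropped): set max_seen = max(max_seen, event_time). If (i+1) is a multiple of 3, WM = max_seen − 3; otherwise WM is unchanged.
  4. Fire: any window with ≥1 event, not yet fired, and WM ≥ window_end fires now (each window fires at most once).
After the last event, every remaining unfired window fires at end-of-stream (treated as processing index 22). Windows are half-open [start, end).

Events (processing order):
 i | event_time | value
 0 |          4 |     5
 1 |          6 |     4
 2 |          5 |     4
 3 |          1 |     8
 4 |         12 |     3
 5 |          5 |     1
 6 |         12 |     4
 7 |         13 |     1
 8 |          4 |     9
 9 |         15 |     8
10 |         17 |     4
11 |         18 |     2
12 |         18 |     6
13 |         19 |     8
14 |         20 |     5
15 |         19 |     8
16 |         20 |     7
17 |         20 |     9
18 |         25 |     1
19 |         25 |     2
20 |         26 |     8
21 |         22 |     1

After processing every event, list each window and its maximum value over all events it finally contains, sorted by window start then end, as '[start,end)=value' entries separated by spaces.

i=0 t=4 v=5: → [4,9); WM=−∞
i=1 t=6 v=4: → [4,11); WM=−∞
i=2 t=5 v=4: → [4,11); WM=3
i=3 t=1 v=8: DROP (t<3-1); WM=3
i=4 t=12 v=3: → [12,17); WM=3
i=5 t=5 v=1: → [4,11); WM=9
i=6 t=12 v=4: → [12,17); WM=9
i=7 t=13 v=1: → [12,18); WM=9
i=8 t=4 v=9: DROP (t<9-1); WM=10
i=9 t=15 v=8: → [12,20); WM=10
i=10 t=17 v=4: → [12,22); WM=10
i=11 t=18 v=2: → [12,23); WM=15
i=12 t=18 v=6: → [12,23); WM=15
i=13 t=19 v=8: → [12,24); WM=15
i=14 t=20 v=5: → [12,25); WM=17
i=15 t=19 v=8: → [12,25); WM=17
i=16 t=20 v=7: → [12,25); WM=17
i=17 t=20 v=9: → [12,25); WM=17
i=18 t=25 v=1: → [25,30); WM=17
i=19 t=25 v=2: → [25,30); WM=17
i=20 t=26 v=8: → [25,31); WM=23
i=21 t=22 v=1: → [12,31); WM=23

[4,11)=5 [12,31)=9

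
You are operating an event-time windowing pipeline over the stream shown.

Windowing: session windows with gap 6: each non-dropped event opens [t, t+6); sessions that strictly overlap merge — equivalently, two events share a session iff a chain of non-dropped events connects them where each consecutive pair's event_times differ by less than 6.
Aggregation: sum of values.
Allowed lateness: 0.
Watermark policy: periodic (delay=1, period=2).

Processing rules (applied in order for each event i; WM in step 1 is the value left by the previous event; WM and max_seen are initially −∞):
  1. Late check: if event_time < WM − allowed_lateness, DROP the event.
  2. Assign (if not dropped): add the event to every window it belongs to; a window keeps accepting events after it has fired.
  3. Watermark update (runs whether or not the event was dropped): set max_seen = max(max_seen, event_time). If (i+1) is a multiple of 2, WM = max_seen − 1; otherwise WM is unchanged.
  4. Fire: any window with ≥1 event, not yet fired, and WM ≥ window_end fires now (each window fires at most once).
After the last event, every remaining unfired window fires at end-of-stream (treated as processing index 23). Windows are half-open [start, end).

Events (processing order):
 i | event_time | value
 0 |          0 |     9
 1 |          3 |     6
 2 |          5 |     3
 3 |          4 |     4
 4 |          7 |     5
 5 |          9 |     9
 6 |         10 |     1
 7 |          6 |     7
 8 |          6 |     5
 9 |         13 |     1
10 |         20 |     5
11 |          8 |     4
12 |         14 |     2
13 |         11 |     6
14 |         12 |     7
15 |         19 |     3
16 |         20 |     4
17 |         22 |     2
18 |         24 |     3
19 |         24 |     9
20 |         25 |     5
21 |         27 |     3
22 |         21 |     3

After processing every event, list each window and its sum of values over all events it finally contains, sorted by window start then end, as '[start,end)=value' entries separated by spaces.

[0,19)=38 [19,33)=34

i=0 t=0 v=9: → [0,6); WM=−∞
i=1 t=3 v=6: → [0,9); WM=2
i=2 t=5 v=3: → [0,11); WM=2
i=3 t=4 v=4: → [0,11); WM=4
i=4 t=7 v=5: → [0,13); WM=4
i=5 t=9 v=9: → [0,15); WM=8
i=6 t=10 v=1: → [0,16); WM=8
i=7 t=6 v=7: DROP (t<8-0); WM=9
i=8 t=6 v=5: DROP (t<9-0); WM=9
i=9 t=13 v=1: → [0,19); WM=12
i=10 t=20 v=5: → [20,26); WM=12
i=11 t=8 v=4: DROP (t<12-0); WM=19
i=12 t=14 v=2: DROP (t<19-0); WM=19
i=13 t=11 v=6: DROP (t<19-0); WM=19
i=14 t=12 v=7: DROP (t<19-0); WM=19
i=15 t=19 v=3: → [19,26); WM=19
i=16 t=20 v=4: → [19,26); WM=19
i=17 t=22 v=2: → [19,28); WM=21
i=18 t=24 v=3: → [19,30); WM=21
i=19 t=24 v=9: → [19,30); WM=23
i=20 t=25 v=5: → [19,31); WM=23
i=21 t=27 v=3: → [19,33); WM=26
i=22 t=21 v=3: DROP (t<26-0); WM=26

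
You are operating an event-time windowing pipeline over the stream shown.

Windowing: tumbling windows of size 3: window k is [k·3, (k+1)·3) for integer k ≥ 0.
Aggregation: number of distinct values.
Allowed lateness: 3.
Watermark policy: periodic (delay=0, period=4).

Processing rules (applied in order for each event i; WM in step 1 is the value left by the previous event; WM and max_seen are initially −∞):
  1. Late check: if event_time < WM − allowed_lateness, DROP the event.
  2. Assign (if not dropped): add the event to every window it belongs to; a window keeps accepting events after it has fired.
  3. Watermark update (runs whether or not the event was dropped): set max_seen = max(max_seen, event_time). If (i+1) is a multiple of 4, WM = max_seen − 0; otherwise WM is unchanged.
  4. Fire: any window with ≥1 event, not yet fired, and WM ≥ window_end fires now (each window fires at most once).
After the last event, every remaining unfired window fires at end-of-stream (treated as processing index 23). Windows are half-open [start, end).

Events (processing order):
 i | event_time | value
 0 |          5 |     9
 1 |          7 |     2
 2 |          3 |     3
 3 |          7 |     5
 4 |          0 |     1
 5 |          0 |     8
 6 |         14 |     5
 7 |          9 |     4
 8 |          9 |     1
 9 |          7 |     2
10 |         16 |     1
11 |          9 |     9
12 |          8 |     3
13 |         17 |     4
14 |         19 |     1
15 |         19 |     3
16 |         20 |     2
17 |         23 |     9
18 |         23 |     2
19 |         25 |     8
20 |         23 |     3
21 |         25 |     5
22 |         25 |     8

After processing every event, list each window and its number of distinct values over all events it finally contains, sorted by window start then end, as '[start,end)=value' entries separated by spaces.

i=0 t=5 v=9: → [3,6); WM=−∞
i=1 t=7 v=2: → [6,9); WM=−∞
i=2 t=3 v=3: → [3,6); WM=−∞
i=3 t=7 v=5: → [6,9); WM=7; [3,6) fires=2
i=4 t=0 v=1: DROP (t<7-3); WM=7
i=5 t=0 v=8: DROP (t<7-3); WM=7
i=6 t=14 v=5: → [12,15); WM=7
i=7 t=9 v=4: → [9,12); WM=14; [6,9) fires=2 [9,12) fires=1
i=8 t=9 v=1: DROP (t<14-3); WM=14
i=9 t=7 v=2: DROP (t<14-3); WM=14
i=10 t=16 v=1: → [15,18); WM=14
i=11 t=9 v=9: DROP (t<14-3); WM=16; [12,15) fires=1
i=12 t=8 v=3: DROP (t<16-3); WM=16
i=13 t=17 v=4: → [15,18); WM=16
i=14 t=19 v=1: → [18,21); WM=16
i=15 t=19 v=3: → [18,21); WM=19; [15,18) fires=2
i=16 t=20 v=2: → [18,21); WM=19
i=17 t=23 v=9: → [21,24); WM=19
i=18 t=23 v=2: → [21,24); WM=19
i=19 t=25 v=8: → [24,27); WM=25; [18,21) fires=3 [21,24) fires=2
i=20 t=23 v=3: → [21,24); WM=25
i=21 t=25 v=5: → [24,27); WM=25
i=22 t=25 v=8: → [24,27); WM=25

[3,6)=2 [6,9)=2 [9,12)=1 [12,15)=1 [15,18)=2 [18,21)=3 [21,24)=3 [24,27)=2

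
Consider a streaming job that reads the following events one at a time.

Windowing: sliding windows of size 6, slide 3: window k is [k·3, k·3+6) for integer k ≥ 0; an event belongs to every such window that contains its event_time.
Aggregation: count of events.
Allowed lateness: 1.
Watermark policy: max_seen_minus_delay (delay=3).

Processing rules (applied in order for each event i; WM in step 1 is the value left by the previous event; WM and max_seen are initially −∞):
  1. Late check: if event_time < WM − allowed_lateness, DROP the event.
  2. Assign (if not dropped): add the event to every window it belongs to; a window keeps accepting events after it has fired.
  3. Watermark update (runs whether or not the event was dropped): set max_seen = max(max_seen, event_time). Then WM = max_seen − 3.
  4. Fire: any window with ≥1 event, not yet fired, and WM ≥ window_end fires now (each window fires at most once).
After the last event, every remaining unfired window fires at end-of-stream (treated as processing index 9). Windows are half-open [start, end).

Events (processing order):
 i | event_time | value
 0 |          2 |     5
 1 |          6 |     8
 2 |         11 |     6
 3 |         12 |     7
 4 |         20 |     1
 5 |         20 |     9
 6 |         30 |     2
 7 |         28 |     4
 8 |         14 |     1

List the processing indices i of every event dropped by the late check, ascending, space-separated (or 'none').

8

i=0 t=2 v=5: → [0,6); WM=-1
i=1 t=6 v=8: → [6,12),[3,9); WM=3
i=2 t=11 v=6: → [9,15),[6,12); WM=8; [0,6) fires=1
i=3 t=12 v=7: → [12,18),[9,15); WM=9; [3,9) fires=1
i=4 t=20 v=1: → [18,24),[15,21); WM=17; [6,12) fires=2 [9,15) fires=2
i=5 t=20 v=9: → [18,24),[15,21); WM=17
i=6 t=30 v=2: → [30,36),[27,33); WM=27; [12,18) fires=1 [15,21) fires=2 [18,24) fires=2
i=7 t=28 v=4: → [27,33),[24,30); WM=27
i=8 t=14 v=1: DROP (t<27-1); WM=27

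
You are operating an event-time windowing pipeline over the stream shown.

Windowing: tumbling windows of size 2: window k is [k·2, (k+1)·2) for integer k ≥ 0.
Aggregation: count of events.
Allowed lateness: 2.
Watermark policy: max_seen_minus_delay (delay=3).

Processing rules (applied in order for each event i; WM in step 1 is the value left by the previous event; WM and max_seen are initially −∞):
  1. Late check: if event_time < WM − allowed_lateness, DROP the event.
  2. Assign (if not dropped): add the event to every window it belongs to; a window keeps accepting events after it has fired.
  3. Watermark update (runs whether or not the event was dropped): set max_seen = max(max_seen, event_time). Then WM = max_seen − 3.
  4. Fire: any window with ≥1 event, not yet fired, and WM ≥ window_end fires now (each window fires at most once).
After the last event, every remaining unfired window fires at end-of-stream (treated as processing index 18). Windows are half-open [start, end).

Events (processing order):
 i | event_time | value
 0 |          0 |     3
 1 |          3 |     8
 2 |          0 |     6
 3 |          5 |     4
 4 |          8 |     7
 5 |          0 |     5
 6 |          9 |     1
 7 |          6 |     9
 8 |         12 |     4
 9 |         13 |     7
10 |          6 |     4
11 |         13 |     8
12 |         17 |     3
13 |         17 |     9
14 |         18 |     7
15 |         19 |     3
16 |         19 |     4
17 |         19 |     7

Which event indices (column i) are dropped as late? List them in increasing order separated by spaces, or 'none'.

i=0 t=0 v=3: → [0,2); WM=-3
i=1 t=3 v=8: → [2,4); WM=0
i=2 t=0 v=6: → [0,2); WM=0
i=3 t=5 v=4: → [4,6); WM=2; [0,2) fires=2
i=4 t=8 v=7: → [8,10); WM=5; [2,4) fires=1
i=5 t=0 v=5: DROP (t<5-2); WM=5
i=6 t=9 v=1: → [8,10); WM=6; [4,6) fires=1
i=7 t=6 v=9: → [6,8); WM=6
i=8 t=12 v=4: → [12,14); WM=9; [6,8) fires=1
i=9 t=13 v=7: → [12,14); WM=10; [8,10) fires=2
i=10 t=6 v=4: DROP (t<10-2); WM=10
i=11 t=13 v=8: → [12,14); WM=10
i=12 t=17 v=3: → [16,18); WM=14; [12,14) fires=3
i=13 t=17 v=9: → [16,18); WM=14
i=14 t=18 v=7: → [18,20); WM=15
i=15 t=19 v=3: → [18,20); WM=16
i=16 t=19 v=4: → [18,20); WM=16
i=17 t=19 v=7: → [18,20); WM=16

5 10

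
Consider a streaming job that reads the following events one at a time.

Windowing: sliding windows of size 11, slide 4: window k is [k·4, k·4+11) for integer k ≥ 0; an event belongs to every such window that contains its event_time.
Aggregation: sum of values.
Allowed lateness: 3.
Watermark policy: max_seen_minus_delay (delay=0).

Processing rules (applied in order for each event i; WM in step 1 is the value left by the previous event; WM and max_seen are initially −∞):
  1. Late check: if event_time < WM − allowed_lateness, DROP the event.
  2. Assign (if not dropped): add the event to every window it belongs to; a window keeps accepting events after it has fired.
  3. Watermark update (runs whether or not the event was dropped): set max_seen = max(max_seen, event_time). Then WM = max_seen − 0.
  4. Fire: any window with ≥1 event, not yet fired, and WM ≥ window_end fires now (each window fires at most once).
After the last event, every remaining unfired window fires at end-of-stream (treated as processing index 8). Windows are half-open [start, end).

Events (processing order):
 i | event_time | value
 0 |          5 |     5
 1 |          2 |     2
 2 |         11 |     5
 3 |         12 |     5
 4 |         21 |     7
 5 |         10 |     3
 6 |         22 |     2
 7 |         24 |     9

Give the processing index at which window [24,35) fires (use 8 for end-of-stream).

8

i=0 t=5 v=5: → [4,15),[0,11); WM=5
i=1 t=2 v=2: → [0,11); WM=5
i=2 t=11 v=5: → [8,19),[4,15); WM=11; [0,11) fires=7
i=3 t=12 v=5: → [12,23),[8,19),[4,15); WM=12
i=4 t=21 v=7: → [20,31),[16,27),[12,23); WM=21; [4,15) fires=15 [8,19) fires=10
i=5 t=10 v=3: DROP (t<21-3); WM=21
i=6 t=22 v=2: → [20,31),[16,27),[12,23); WM=22
i=7 t=24 v=9: → [24,35),[20,31),[16,27); WM=24; [12,23) fires=14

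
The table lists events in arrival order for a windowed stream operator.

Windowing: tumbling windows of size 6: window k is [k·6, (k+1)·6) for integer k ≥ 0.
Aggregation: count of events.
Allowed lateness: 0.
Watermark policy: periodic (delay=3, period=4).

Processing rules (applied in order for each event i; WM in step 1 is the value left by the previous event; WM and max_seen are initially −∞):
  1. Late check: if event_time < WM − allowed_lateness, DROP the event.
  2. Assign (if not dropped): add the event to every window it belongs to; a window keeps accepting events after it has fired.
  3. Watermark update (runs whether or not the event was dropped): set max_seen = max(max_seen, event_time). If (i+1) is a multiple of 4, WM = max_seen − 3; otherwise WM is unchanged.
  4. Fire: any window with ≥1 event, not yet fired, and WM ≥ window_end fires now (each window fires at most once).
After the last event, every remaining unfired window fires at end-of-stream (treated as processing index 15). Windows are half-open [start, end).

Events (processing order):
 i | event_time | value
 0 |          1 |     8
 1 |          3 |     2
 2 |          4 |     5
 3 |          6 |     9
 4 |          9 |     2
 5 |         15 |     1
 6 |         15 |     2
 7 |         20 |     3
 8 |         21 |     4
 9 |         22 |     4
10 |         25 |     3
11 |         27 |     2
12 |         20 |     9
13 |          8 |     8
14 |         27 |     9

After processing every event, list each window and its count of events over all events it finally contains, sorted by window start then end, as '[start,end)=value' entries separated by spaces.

[0,6)=3 [6,12)=2 [12,18)=2 [18,24)=3 [24,30)=3

i=0 t=1 v=8: → [0,6); WM=−∞
i=1 t=3 v=2: → [0,6); WM=−∞
i=2 t=4 v=5: → [0,6); WM=−∞
i=3 t=6 v=9: → [6,12); WM=3
i=4 t=9 v=2: → [6,12); WM=3
i=5 t=15 v=1: → [12,18); WM=3
i=6 t=15 v=2: → [12,18); WM=3
i=7 t=20 v=3: → [18,24); WM=17; [0,6) fires=3 [6,12) fires=2
i=8 t=21 v=4: → [18,24); WM=17
i=9 t=22 v=4: → [18,24); WM=17
i=10 t=25 v=3: → [24,30); WM=17
i=11 t=27 v=2: → [24,30); WM=24; [12,18) fires=2 [18,24) fires=3
i=12 t=20 v=9: DROP (t<24-0); WM=24
i=13 t=8 v=8: DROP (t<24-0); WM=24
i=14 t=27 v=9: → [24,30); WM=24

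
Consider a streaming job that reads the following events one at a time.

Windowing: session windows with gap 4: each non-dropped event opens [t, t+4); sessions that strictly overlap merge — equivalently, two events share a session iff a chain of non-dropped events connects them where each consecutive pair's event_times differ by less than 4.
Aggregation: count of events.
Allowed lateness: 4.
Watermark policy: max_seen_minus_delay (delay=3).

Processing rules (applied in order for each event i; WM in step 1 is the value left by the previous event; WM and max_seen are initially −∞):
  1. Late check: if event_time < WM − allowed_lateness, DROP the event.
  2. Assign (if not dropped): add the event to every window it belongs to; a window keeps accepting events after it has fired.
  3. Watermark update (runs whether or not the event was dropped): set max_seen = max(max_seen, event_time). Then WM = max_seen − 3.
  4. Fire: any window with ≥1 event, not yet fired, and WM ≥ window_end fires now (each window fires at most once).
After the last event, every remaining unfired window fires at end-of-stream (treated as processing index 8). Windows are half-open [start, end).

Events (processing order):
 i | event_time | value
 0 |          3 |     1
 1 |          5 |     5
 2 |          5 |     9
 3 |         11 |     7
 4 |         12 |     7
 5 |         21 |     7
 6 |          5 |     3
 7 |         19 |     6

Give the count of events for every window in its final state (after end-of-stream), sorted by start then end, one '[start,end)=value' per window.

[3,9)=3 [11,16)=2 [19,25)=2

i=0 t=3 v=1: → [3,7); WM=0
i=1 t=5 v=5: → [3,9); WM=2
i=2 t=5 v=9: → [3,9); WM=2
i=3 t=11 v=7: → [11,15); WM=8
i=4 t=12 v=7: → [11,16); WM=9
i=5 t=21 v=7: → [21,25); WM=18
i=6 t=5 v=3: DROP (t<18-4); WM=18
i=7 t=19 v=6: → [19,25); WM=18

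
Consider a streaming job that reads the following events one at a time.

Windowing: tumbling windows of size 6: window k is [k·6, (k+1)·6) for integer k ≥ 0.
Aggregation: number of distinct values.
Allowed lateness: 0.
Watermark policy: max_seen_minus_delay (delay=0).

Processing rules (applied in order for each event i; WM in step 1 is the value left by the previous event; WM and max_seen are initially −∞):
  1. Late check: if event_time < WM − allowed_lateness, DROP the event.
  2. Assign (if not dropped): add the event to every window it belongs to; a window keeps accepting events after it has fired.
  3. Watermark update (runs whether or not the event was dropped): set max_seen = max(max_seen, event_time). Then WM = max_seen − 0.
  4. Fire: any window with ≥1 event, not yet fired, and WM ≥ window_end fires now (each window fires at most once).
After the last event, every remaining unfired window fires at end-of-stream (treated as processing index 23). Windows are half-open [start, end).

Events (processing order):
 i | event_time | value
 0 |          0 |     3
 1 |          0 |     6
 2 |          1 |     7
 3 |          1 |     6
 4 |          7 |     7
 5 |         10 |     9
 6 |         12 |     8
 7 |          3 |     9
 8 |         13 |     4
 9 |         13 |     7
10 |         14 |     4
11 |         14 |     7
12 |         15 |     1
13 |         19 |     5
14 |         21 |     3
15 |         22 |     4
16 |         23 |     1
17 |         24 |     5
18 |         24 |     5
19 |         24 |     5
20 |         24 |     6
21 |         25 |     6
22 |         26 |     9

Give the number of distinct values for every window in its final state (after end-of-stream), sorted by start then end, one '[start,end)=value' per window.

i=0 t=0 v=3: → [0,6); WM=0
i=1 t=0 v=6: → [0,6); WM=0
i=2 t=1 v=7: → [0,6); WM=1
i=3 t=1 v=6: → [0,6); WM=1
i=4 t=7 v=7: → [6,12); WM=7; [0,6) fires=3
i=5 t=10 v=9: → [6,12); WM=10
i=6 t=12 v=8: → [12,18); WM=12; [6,12) fires=2
i=7 t=3 v=9: DROP (t<12-0); WM=12
i=8 t=13 v=4: → [12,18); WM=13
i=9 t=13 v=7: → [12,18); WM=13
i=10 t=14 v=4: → [12,18); WM=14
i=11 t=14 v=7: → [12,18); WM=14
i=12 t=15 v=1: → [12,18); WM=15
i=13 t=19 v=5: → [18,24); WM=19; [12,18) fires=4
i=14 t=21 v=3: → [18,24); WM=21
i=15 t=22 v=4: → [18,24); WM=22
i=16 t=23 v=1: → [18,24); WM=23
i=17 t=24 v=5: → [24,30); WM=24; [18,24) fires=4
i=18 t=24 v=5: → [24,30); WM=24
i=19 t=24 v=5: → [24,30); WM=24
i=20 t=24 v=6: → [24,30); WM=24
i=21 t=25 v=6: → [24,30); WM=25
i=22 t=26 v=9: → [24,30); WM=26

[0,6)=3 [6,12)=2 [12,18)=4 [18,24)=4 [24,30)=3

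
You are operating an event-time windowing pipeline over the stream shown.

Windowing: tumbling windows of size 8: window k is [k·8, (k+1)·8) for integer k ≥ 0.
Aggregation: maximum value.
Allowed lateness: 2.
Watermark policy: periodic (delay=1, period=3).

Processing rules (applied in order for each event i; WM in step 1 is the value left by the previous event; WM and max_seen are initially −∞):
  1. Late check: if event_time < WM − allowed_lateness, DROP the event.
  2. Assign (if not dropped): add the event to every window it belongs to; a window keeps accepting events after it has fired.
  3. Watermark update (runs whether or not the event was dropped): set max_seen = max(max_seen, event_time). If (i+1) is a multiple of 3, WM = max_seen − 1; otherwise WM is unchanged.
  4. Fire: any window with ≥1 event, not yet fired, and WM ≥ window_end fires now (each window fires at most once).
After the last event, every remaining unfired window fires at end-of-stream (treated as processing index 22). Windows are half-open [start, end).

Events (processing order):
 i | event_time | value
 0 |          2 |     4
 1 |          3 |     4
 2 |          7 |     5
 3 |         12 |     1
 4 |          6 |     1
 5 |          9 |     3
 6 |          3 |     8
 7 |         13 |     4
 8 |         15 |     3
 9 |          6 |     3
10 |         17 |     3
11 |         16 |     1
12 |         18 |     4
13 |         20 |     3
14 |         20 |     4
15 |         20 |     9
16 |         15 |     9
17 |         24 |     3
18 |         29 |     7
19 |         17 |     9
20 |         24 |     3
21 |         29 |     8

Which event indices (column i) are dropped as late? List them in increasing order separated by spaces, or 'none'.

i=0 t=2 v=4: → [0,8); WM=−∞
i=1 t=3 v=4: → [0,8); WM=−∞
i=2 t=7 v=5: → [0,8); WM=6
i=3 t=12 v=1: → [8,16); WM=6
i=4 t=6 v=1: → [0,8); WM=6
i=5 t=9 v=3: → [8,16); WM=11; [0,8) fires=5
i=6 t=3 v=8: DROP (t<11-2); WM=11
i=7 t=13 v=4: → [8,16); WM=11
i=8 t=15 v=3: → [8,16); WM=14
i=9 t=6 v=3: DROP (t<14-2); WM=14
i=10 t=17 v=3: → [16,24); WM=14
i=11 t=16 v=1: → [16,24); WM=16; [8,16) fires=4
i=12 t=18 v=4: → [16,24); WM=16
i=13 t=20 v=3: → [16,24); WM=16
i=14 t=20 v=4: → [16,24); WM=19
i=15 t=20 v=9: → [16,24); WM=19
i=16 t=15 v=9: DROP (t<19-2); WM=19
i=17 t=24 v=3: → [24,32); WM=23
i=18 t=29 v=7: → [24,32); WM=23
i=19 t=17 v=9: DROP (t<23-2); WM=23
i=20 t=24 v=3: → [24,32); WM=28; [16,24) fires=9
i=21 t=29 v=8: → [24,32); WM=28

6 9 16 19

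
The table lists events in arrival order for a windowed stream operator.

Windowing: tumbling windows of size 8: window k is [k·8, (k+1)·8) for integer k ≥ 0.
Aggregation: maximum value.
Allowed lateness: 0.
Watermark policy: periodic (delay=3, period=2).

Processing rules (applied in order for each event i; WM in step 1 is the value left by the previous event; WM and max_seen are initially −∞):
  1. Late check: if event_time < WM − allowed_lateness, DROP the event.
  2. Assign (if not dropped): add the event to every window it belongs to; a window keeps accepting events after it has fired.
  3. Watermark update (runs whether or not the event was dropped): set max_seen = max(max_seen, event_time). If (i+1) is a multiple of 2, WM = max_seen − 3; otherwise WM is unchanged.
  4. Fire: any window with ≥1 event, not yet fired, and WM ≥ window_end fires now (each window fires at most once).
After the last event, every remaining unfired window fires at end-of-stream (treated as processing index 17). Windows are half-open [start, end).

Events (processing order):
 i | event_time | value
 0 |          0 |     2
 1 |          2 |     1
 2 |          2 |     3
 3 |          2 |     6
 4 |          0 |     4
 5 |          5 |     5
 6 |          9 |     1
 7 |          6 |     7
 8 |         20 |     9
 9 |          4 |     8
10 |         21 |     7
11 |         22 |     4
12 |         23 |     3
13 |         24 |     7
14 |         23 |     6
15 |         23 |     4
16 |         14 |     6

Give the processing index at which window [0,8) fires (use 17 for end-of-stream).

9

i=0 t=0 v=2: → [0,8); WM=−∞
i=1 t=2 v=1: → [0,8); WM=-1
i=2 t=2 v=3: → [0,8); WM=-1
i=3 t=2 v=6: → [0,8); WM=-1
i=4 t=0 v=4: → [0,8); WM=-1
i=5 t=5 v=5: → [0,8); WM=2
i=6 t=9 v=1: → [8,16); WM=2
i=7 t=6 v=7: → [0,8); WM=6
i=8 t=20 v=9: → [16,24); WM=6
i=9 t=4 v=8: DROP (t<6-0); WM=17; [0,8) fires=7 [8,16) fires=1
i=10 t=21 v=7: → [16,24); WM=17
i=11 t=22 v=4: → [16,24); WM=19
i=12 t=23 v=3: → [16,24); WM=19
i=13 t=24 v=7: → [24,32); WM=21
i=14 t=23 v=6: → [16,24); WM=21
i=15 t=23 v=4: → [16,24); WM=21
i=16 t=14 v=6: DROP (t<21-0); WM=21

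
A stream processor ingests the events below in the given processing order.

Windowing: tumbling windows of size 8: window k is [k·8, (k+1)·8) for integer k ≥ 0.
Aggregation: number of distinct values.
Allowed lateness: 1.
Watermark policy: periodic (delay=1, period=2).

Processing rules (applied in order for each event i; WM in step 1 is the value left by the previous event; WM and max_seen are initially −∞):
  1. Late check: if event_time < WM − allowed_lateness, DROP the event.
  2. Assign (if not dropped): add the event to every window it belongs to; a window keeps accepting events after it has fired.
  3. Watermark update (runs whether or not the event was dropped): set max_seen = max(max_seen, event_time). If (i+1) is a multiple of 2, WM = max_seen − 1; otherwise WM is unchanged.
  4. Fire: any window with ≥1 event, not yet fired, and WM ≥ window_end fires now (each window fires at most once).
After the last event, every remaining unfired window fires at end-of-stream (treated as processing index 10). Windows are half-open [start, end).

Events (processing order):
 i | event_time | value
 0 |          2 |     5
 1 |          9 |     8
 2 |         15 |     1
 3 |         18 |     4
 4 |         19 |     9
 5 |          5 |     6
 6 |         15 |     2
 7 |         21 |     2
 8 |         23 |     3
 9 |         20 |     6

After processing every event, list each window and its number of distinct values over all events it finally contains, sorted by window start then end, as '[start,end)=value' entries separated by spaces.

[0,8)=1 [8,16)=2 [16,24)=5

i=0 t=2 v=5: → [0,8); WM=−∞
i=1 t=9 v=8: → [8,16); WM=8; [0,8) fires=1
i=2 t=15 v=1: → [8,16); WM=8
i=3 t=18 v=4: → [16,24); WM=17; [8,16) fires=2
i=4 t=19 v=9: → [16,24); WM=17
i=5 t=5 v=6: DROP (t<17-1); WM=18
i=6 t=15 v=2: DROP (t<18-1); WM=18
i=7 t=21 v=2: → [16,24); WM=20
i=8 t=23 v=3: → [16,24); WM=20
i=9 t=20 v=6: → [16,24); WM=22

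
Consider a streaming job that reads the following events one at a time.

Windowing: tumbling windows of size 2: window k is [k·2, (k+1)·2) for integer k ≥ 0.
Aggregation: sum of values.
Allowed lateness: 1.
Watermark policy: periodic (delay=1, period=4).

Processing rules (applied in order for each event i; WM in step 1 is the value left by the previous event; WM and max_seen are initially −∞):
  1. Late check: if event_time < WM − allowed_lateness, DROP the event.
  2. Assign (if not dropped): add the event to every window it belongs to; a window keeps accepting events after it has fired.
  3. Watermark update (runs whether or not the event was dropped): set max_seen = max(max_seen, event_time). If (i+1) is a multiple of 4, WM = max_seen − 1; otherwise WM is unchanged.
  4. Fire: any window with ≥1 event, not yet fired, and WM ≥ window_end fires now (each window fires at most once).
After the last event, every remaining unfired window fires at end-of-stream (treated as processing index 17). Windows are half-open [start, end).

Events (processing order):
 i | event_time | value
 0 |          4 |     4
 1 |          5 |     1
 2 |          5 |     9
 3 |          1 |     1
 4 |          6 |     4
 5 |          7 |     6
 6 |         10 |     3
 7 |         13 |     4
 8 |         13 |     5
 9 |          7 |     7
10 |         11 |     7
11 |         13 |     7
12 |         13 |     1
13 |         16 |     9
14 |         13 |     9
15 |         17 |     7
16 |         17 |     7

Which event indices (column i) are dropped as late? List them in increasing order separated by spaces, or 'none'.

9

i=0 t=4 v=4: → [4,6); WM=−∞
i=1 t=5 v=1: → [4,6); WM=−∞
i=2 t=5 v=9: → [4,6); WM=−∞
i=3 t=1 v=1: → [0,2); WM=4; [0,2) fires=1
i=4 t=6 v=4: → [6,8); WM=4
i=5 t=7 v=6: → [6,8); WM=4
i=6 t=10 v=3: → [10,12); WM=4
i=7 t=13 v=4: → [12,14); WM=12; [4,6) fires=14 [6,8) fires=10 [10,12) fires=3
i=8 t=13 v=5: → [12,14); WM=12
i=9 t=7 v=7: DROP (t<12-1); WM=12
i=10 t=11 v=7: → [10,12); WM=12
i=11 t=13 v=7: → [12,14); WM=12
i=12 t=13 v=1: → [12,14); WM=12
i=13 t=16 v=9: → [16,18); WM=12
i=14 t=13 v=9: → [12,14); WM=12
i=15 t=17 v=7: → [16,18); WM=16; [12,14) fires=26
i=16 t=17 v=7: → [16,18); WM=16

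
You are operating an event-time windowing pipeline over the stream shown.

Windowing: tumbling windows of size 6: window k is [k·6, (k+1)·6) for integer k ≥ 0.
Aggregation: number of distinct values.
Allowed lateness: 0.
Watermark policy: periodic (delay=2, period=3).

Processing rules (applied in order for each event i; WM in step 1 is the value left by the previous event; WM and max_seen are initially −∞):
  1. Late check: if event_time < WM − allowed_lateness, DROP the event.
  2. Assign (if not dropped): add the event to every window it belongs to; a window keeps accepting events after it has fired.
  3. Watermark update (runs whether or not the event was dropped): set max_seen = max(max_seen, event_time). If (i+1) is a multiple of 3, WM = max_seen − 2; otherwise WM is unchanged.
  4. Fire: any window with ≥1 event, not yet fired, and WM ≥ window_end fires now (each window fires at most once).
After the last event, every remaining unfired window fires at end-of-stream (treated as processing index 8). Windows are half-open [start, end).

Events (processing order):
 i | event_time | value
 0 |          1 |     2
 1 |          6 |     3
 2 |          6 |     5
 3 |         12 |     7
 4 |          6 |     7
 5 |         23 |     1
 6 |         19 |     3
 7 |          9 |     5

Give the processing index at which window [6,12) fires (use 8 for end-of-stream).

5

i=0 t=1 v=2: → [0,6); WM=−∞
i=1 t=6 v=3: → [6,12); WM=−∞
i=2 t=6 v=5: → [6,12); WM=4
i=3 t=12 v=7: → [12,18); WM=4
i=4 t=6 v=7: → [6,12); WM=4
i=5 t=23 v=1: → [18,24); WM=21; [0,6) fires=1 [6,12) fires=3 [12,18) fires=1
i=6 t=19 v=3: DROP (t<21-0); WM=21
i=7 t=9 v=5: DROP (t<21-0); WM=21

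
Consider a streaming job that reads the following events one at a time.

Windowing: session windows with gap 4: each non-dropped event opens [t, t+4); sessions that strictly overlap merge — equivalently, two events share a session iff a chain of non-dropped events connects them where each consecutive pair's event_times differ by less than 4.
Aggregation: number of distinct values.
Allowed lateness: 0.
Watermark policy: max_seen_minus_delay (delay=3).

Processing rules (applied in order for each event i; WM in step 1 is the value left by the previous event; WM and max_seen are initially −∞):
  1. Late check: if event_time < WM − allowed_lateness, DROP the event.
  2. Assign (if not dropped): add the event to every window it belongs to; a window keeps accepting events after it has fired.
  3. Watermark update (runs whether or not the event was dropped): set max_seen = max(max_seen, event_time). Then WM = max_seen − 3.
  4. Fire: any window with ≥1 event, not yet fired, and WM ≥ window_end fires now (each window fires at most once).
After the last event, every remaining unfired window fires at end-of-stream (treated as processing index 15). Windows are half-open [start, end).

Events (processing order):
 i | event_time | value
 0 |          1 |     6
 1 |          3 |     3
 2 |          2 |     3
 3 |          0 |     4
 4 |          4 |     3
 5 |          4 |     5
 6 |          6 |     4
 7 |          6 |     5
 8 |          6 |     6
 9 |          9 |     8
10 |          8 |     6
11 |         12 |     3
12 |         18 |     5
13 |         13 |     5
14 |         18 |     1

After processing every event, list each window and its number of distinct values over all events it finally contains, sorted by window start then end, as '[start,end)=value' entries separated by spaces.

[0,16)=5 [18,22)=2

i=0 t=1 v=6: → [1,5); WM=-2
i=1 t=3 v=3: → [1,7); WM=0
i=2 t=2 v=3: → [1,7); WM=0
i=3 t=0 v=4: → [0,7); WM=0
i=4 t=4 v=3: → [0,8); WM=1
i=5 t=4 v=5: → [0,8); WM=1
i=6 t=6 v=4: → [0,10); WM=3
i=7 t=6 v=5: → [0,10); WM=3
i=8 t=6 v=6: → [0,10); WM=3
i=9 t=9 v=8: → [0,13); WM=6
i=10 t=8 v=6: → [0,13); WM=6
i=11 t=12 v=3: → [0,16); WM=9
i=12 t=18 v=5: → [18,22); WM=15
i=13 t=13 v=5: DROP (t<15-0); WM=15
i=14 t=18 v=1: → [18,22); WM=15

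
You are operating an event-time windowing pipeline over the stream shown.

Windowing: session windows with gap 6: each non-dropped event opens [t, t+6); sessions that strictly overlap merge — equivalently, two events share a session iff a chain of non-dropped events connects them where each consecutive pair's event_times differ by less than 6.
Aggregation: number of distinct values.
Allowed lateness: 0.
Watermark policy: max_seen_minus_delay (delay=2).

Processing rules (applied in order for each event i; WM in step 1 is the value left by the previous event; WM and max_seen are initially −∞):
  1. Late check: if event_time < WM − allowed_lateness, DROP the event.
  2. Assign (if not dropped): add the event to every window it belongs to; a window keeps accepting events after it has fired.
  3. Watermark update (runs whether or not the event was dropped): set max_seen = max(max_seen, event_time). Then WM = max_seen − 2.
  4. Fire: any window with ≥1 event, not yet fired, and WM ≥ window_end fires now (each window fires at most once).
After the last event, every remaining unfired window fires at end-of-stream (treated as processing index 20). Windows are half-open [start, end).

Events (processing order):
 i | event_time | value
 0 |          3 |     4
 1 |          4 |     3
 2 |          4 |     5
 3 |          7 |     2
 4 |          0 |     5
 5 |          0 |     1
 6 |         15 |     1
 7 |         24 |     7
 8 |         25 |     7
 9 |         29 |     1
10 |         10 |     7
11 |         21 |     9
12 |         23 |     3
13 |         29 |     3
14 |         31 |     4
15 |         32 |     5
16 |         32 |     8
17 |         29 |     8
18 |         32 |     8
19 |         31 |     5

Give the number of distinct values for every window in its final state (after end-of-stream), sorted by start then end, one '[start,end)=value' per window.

i=0 t=3 v=4: → [3,9); WM=1
i=1 t=4 v=3: → [3,10); WM=2
i=2 t=4 v=5: → [3,10); WM=2
i=3 t=7 v=2: → [3,13); WM=5
i=4 t=0 v=5: DROP (t<5-0); WM=5
i=5 t=0 v=1: DROP (t<5-0); WM=5
i=6 t=15 v=1: → [15,21); WM=13
i=7 t=24 v=7: → [24,30); WM=22
i=8 t=25 v=7: → [24,31); WM=23
i=9 t=29 v=1: → [24,35); WM=27
i=10 t=10 v=7: DROP (t<27-0); WM=27
i=11 t=21 v=9: DROP (t<27-0); WM=27
i=12 t=23 v=3: DROP (t<27-0); WM=27
i=13 t=29 v=3: → [24,35); WM=27
i=14 t=31 v=4: → [24,37); WM=29
i=15 t=32 v=5: → [24,38); WM=30
i=16 t=32 v=8: → [24,38); WM=30
i=17 t=29 v=8: DROP (t<30-0); WM=30
i=18 t=32 v=8: → [24,38); WM=30
i=19 t=31 v=5: → [24,38); WM=30

[3,13)=4 [15,21)=1 [24,38)=6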